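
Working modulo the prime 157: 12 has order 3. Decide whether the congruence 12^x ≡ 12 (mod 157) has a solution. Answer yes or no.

⟨12⟩ has order 3; its elements mod 157 are {1, 12, 144}.
12 is in this set.

yes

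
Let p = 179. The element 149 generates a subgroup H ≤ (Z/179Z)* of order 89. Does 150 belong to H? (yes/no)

no

150 ∈ ⟨149⟩ iff 150^89 ≡ 1 (mod 179), since |⟨149⟩| = 89.
150^89 mod 179 = 178.
Since 178 ≠ 1, 150 does not lie in the subgroup.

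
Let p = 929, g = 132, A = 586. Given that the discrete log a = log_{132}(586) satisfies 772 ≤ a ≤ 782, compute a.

Compute 132^772 mod 929 = 100, then multiply by 132 repeatedly:
  132^772=100  132^773=194  132^774=525  132^775=554  132^776=666
  132^777=586
Found 586 at exponent 777.

777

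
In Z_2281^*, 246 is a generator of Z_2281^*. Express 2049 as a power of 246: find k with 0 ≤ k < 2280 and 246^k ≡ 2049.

105

Baby-step giant-step with m = ceil(sqrt(2280)) = 48.
Baby table (246^j mod 2281 for j=0..47):
  0:1  1:246  2:1210  3:1130  4:1979  5:981  6:1821  7:890
  8:2245  9:268  10:2060  11:378  12:1748  13:1180  14:593  15:2175
  16:1296  17:1757  18:1113  19:78  20:940  21:859  22:1462  23:1535
  24:1245  25:616  26:990  27:1754  28:375  29:1010  30:2112  31:1765
  32:800  33:634  34:856  35:724  36:186  37:136  38:1522  39:328
  40:853  41:2267  42:1118  43:1308  44:147  45:1947  46:2233  47:1878
Giant step factor: 246^(-48) ≡ 1494 (mod 2281).
Scan 2049·1494^i mod 2281 for i = 0, 1, …:
  i=0: 2049   i=1: 104   i=2: 268
Match at i=2, j=9: k = 2·48 + 9 = 105.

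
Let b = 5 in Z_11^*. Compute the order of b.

5

The order of 5 must divide p − 1 = 10 = 2 · 5.
Divisors: 1, 2, 5, 10.
Check each in increasing order: 5^1 ≡ 5;  5^2 ≡ 3;  5^5 ≡ 1.
Smallest exponent giving 1 is 5.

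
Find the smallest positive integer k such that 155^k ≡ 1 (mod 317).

The order of 155 must divide p − 1 = 316 = 2^2 · 79.
Divisors: 1, 2, 4, 79, 158, 316.
Check each in increasing order: 155^1 ≡ 155;  155^2 ≡ 250;  155^4 ≡ 51;  155^79 ≡ 114;  155^158 ≡ 316;  155^316 ≡ 1.
Smallest exponent giving 1 is 316.

316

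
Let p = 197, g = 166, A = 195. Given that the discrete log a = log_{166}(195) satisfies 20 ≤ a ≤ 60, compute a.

57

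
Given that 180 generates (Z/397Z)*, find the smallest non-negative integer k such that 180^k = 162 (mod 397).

Baby-step giant-step with m = ceil(sqrt(396)) = 20.
Baby table (180^j mod 397 for j=0..19):
  0:1  1:180  2:243  3:70  4:293  5:336  6:136  7:263
  8:97  9:389  10:148  11:41  12:234  13:38  14:91  15:103
  16:278  17:18  18:64  19:7
Giant step factor: 180^(-20) ≡ 374 (mod 397).
Scan 162·374^i mod 397 for i = 0, 1, …:
  i=0: 162   i=1: 244   i=2: 343   i=3: 51
  i=4: 18
Match at i=4, j=17: k = 4·20 + 17 = 97.

97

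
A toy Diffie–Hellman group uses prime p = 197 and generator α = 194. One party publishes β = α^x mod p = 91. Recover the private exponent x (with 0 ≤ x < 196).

Baby-step giant-step with m = ceil(sqrt(196)) = 14.
Baby table (194^j mod 197 for j=0..13):
  0:1  1:194  2:9  3:170  4:81  5:151  6:138  7:177
  8:60  9:17  10:146  11:153  12:132  13:195
Giant step factor: 194^(-14) ≡ 33 (mod 197).
Scan 91·33^i mod 197 for i = 0, 1, …:
  i=0: 91   i=1: 48   i=2: 8   i=3: 67
  i=4: 44   i=5: 73   i=6: 45   i=7: 106
  i=8: 149   i=9: 189   i=10: 130   i=11: 153
Match at i=11, j=11: x = 11·14 + 11 = 165.

165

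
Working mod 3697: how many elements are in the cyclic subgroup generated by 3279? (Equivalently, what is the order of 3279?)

The order of 3279 must divide p − 1 = 3696 = 2^4 · 3 · 7 · 11.
Divisors: 1, 2, 3, 4, 6, 7, 8, 11, 12, 14, 16, 21, 22, 24, 28, 33, 42, 44, 48, 56, 66, 77, 84, 88, 112, 132, 154, 168, 176, 231, 264, 308, 336, 462, 528, 616, 924, 1232, 1848, 3696.
Check each in increasing order: 3279^1 ≡ 3279;  3279^2 ≡ 965;  3279^3 ≡ 3300;  3279^4 ≡ 3278;  3279^6 ≡ 2335;  3279^7 ≡ 3675;  3279^8 ≡ 1802;  3279^11 ≡ 1824;  3279^12 ≡ 2847;  3279^14 ≡ 484;  3279^16 ≡ 1238;  3279^21 ≡ 443;  3279^22 ≡ 3373;  3279^24 ≡ 1585;  3279^28 ≡ 1345;  3279^33 ≡ 544;  3279^42 ≡ 308;  3279^44 ≡ 1460;  3279^48 ≡ 1962;  3279^56 ≡ 1192;  3279^66 ≡ 176;  3279^77 ≡ 3082;  3279^84 ≡ 2439;  3279^88 ≡ 2128;  3279^112 ≡ 1216;  3279^132 ≡ 1400;  3279^154 ≡ 1131;  3279^168 ≡ 248;  3279^176 ≡ 3256;  3279^231 ≡ 3168;  3279^264 ≡ 590;  3279^308 ≡ 3696;  3279^336 ≡ 2352;  3279^462 ≡ 2566;  3279^528 ≡ 582;  3279^616 ≡ 1.
Smallest exponent giving 1 is 616.

616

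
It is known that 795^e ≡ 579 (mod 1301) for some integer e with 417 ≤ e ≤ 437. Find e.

Compute 795^417 mod 1301 = 77, then multiply by 795 repeatedly:
  795^417=77  795^418=68  795^419=719  795^420=466  795^421=986
  795^422=668  795^423=252  795^424=1287  795^425=579
Found 579 at exponent 425.

425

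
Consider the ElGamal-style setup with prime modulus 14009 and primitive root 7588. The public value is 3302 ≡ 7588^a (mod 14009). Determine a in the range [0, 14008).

1408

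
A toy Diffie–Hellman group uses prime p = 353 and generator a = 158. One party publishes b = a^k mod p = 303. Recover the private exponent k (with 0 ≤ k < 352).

Baby-step giant-step with m = ceil(sqrt(352)) = 19.
Baby table (158^j mod 353 for j=0..18):
  0:1  1:158  2:254  3:243  4:270  5:300  6:98  7:305
  8:182  9:163  10:338  11:101  12:73  13:238  14:186  15:89
  16:295  17:14  18:94
Giant step factor: 158^(-19) ≡ 258 (mod 353).
Scan 303·258^i mod 353 for i = 0, 1, …:
  i=0: 303   i=1: 161   i=2: 237   i=3: 77
  i=4: 98
Match at i=4, j=6: k = 4·19 + 6 = 82.

82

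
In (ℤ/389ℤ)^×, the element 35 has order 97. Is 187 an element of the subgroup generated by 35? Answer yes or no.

187 ∈ ⟨35⟩ iff 187^97 ≡ 1 (mod 389), since |⟨35⟩| = 97.
187^97 mod 389 = 1.
Since 1 = 1, 187 lies in the subgroup.

yes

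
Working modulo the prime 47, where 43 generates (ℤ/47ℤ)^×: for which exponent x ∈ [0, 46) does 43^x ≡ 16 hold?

Baby-step giant-step with m = ceil(sqrt(46)) = 7.
Baby table (43^j mod 47 for j=0..6):
  0:1  1:43  2:16  3:30  4:21  5:10  6:7
Giant step factor: 43^(-7) ≡ 5 (mod 47).
Scan 16·5^i mod 47 for i = 0, 1, …:
  i=0: 16
Match at i=0, j=2: x = 0·7 + 2 = 2.

2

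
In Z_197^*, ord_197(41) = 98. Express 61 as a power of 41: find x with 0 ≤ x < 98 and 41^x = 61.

Baby-step giant-step with m = ceil(sqrt(98)) = 10.
Baby table (41^j mod 197 for j=0..9):
  0:1  1:41  2:105  3:168  4:190  5:107  6:53  7:6
  8:49  9:39
Giant step factor: 41^(-10) ≡ 60 (mod 197).
Scan 61·60^i mod 197 for i = 0, 1, …:
  i=0: 61   i=1: 114   i=2: 142   i=3: 49
Match at i=3, j=8: x = 3·10 + 8 = 38.

38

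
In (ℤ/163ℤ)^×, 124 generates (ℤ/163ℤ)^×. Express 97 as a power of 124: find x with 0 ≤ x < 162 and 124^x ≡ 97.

Baby-step giant-step with m = ceil(sqrt(162)) = 13.
Baby table (124^j mod 163 for j=0..12):
  0:1  1:124  2:54  3:13  4:145  5:50  6:6  7:92
  8:161  9:78  10:55  11:137  12:36
Giant step factor: 124^(-13) ≡ 44 (mod 163).
Scan 97·44^i mod 163 for i = 0, 1, …:
  i=0: 97   i=1: 30   i=2: 16   i=3: 52
  i=4: 6
Match at i=4, j=6: x = 4·13 + 6 = 58.

58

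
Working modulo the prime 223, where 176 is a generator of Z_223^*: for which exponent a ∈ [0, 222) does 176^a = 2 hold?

48

Baby-step giant-step with m = ceil(sqrt(222)) = 15.
Baby table (176^j mod 223 for j=0..14):
  0:1  1:176  2:202  3:95  4:218  5:12  6:105  7:194
  8:25  9:163  10:144  11:145  12:98  13:77  14:172
Giant step factor: 176^(-15) ≡ 219 (mod 223).
Scan 2·219^i mod 223 for i = 0, 1, …:
  i=0: 2   i=1: 215   i=2: 32   i=3: 95
Match at i=3, j=3: a = 3·15 + 3 = 48.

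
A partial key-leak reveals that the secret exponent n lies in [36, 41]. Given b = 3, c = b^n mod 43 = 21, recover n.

Compute 3^36 mod 43 = 21, then multiply by 3 repeatedly:
  3^36=21
Found 21 at exponent 36.

36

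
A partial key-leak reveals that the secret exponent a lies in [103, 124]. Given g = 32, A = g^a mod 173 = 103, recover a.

Compute 32^103 mod 173 = 87, then multiply by 32 repeatedly:
  32^103=87  32^104=16  32^105=166  32^106=122  32^107=98
  32^108=22  32^109=12  32^110=38  32^111=5  32^112=160
  32^113=103
Found 103 at exponent 113.

113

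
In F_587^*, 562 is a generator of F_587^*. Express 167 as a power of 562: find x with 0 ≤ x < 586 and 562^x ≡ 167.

412

Baby-step giant-step with m = ceil(sqrt(586)) = 25.
Baby table (562^j mod 587 for j=0..24):
  0:1  1:562  2:38  3:224  4:270  5:294  6:281  7:19
  8:112  9:135  10:147  11:434  12:303  13:56  14:361  15:367
  16:217  17:445  18:28  19:474  20:477  21:402  22:516  23:14
  24:237
Giant step factor: 562^(-25) ≡ 32 (mod 587).
Scan 167·32^i mod 587 for i = 0, 1, …:
  i=0: 167   i=1: 61   i=2: 191   i=3: 242
  i=4: 113   i=5: 94   i=6: 73   i=7: 575
  i=8: 203   i=9: 39     …   i=15: 358
  i=16: 303
Match at i=16, j=12: x = 16·25 + 12 = 412.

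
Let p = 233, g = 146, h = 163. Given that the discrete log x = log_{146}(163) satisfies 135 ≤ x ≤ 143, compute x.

143

Compute 146^135 mod 233 = 168, then multiply by 146 repeatedly:
  146^135=168  146^136=63  146^137=111  146^138=129  146^139=194
  146^140=131  146^141=20  146^142=124  146^143=163
Found 163 at exponent 143.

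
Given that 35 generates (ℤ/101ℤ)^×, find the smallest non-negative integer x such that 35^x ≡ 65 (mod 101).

Baby-step giant-step with m = ceil(sqrt(100)) = 10.
Baby table (35^j mod 101 for j=0..9):
  0:1  1:35  2:13  3:51  4:68  5:57  6:76  7:34
  8:79  9:38
Giant step factor: 35^(-10) ≡ 6 (mod 101).
Scan 65·6^i mod 101 for i = 0, 1, …:
  i=0: 65   i=1: 87   i=2: 17   i=3: 1
Match at i=3, j=0: x = 3·10 + 0 = 30.

30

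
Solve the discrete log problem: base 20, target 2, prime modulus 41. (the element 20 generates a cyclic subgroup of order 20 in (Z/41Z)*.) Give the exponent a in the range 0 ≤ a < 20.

9

Successive powers of 20 modulo 41:
  20^0=1  20^1=20  20^2=31  20^3=5  20^4=18  20^5=32
  20^6=25  20^7=8  20^8=37  20^9=2
So 20^9 ≡ 2 (mod 41), giving a = 9.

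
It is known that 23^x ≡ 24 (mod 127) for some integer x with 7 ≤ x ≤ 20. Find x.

7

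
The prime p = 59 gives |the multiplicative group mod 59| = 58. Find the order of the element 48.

The order of 48 must divide p − 1 = 58 = 2 · 29.
Divisors: 1, 2, 29, 58.
Check each in increasing order: 48^1 ≡ 48;  48^2 ≡ 3;  48^29 ≡ 1.
Smallest exponent giving 1 is 29.

29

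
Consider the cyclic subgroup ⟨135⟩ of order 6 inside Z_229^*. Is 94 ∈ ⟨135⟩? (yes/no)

yes

94 ∈ ⟨135⟩ iff 94^6 ≡ 1 (mod 229), since |⟨135⟩| = 6.
94^6 mod 229 = 1.
Since 1 = 1, 94 lies in the subgroup.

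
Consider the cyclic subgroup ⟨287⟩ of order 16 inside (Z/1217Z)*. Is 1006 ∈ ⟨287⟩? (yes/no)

1006 ∈ ⟨287⟩ iff 1006^16 ≡ 1 (mod 1217), since |⟨287⟩| = 16.
1006^16 mod 1217 = 167.
Since 167 ≠ 1, 1006 does not lie in the subgroup.

no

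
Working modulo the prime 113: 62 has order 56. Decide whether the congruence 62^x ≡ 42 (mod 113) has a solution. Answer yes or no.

42 ∈ ⟨62⟩ iff 42^56 ≡ 1 (mod 113), since |⟨62⟩| = 56.
42^56 mod 113 = 112.
Since 112 ≠ 1, 42 does not lie in the subgroup.

no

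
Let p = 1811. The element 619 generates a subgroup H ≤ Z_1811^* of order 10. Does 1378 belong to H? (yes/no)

yes

1378 ∈ ⟨619⟩ iff 1378^10 ≡ 1 (mod 1811), since |⟨619⟩| = 10.
1378^10 mod 1811 = 1.
Since 1 = 1, 1378 lies in the subgroup.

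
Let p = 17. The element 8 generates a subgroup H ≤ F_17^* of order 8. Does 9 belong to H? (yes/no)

yes

⟨8⟩ has order 8; its elements mod 17 are {1, 2, 4, 8, 9, 13, 15, 16}.
9 is in this set.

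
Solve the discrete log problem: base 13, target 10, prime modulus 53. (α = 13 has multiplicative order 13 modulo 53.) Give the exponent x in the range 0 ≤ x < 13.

2

Successive powers of 13 modulo 53:
  13^0=1  13^1=13  13^2=10
So 13^2 ≡ 10 (mod 53), giving x = 2.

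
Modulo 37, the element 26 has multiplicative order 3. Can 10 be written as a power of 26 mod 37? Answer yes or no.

yes

10 ∈ ⟨26⟩ iff 10^3 ≡ 1 (mod 37), since |⟨26⟩| = 3.
10^3 mod 37 = 1.
Since 1 = 1, 10 lies in the subgroup.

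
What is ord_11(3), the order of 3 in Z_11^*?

5

The order of 3 must divide p − 1 = 10 = 2 · 5.
Divisors: 1, 2, 5, 10.
Check each in increasing order: 3^1 ≡ 3;  3^2 ≡ 9;  3^5 ≡ 1.
Smallest exponent giving 1 is 5.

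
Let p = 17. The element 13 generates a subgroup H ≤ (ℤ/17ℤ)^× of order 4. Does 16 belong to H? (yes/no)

⟨13⟩ has order 4; its elements mod 17 are {1, 4, 13, 16}.
16 is in this set.

yes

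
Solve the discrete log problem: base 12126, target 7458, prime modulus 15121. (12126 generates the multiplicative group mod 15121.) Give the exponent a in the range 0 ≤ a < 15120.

8900

Baby-step giant-step with m = ceil(sqrt(15120)) = 123.
Baby table (12126^j mod 15121 for j=0..122):
  0:1  1:12126  2:3272  3:13889  4:316  5:6203  6:5724  7:3834
  8:9130  9:9539  10:9385  11:1864  12:12090  13:5245  14:1944  15:14426
  16:9948  17:9231  18:9464  19:7195  20:13521  21:13764  22:11787  23:5470
  24:8514  25:9697  26:4926  27:4726  28:14007  29:9810  30:14274  31:11558
  32:10880  33:155  34:4526  35:8167  36:5613  37:3617  38:8842  39:10202
  40:4551  41:8897  42:11808  43:3059  44:1621  45:14067  46:11562  47:14021
  48:13243  49:14719  50:9431  51:183  52:11392  53:9057  54:1359  55:12465
  56:1074  57:4143  58:6056  59:7480  60:6722  61:8782  62:8450  63:4804
  64:7212  65:7969  66:8904  67:5964  68:10842  69:8118  70:1158  71:9620
  72:8726  73:9839  74:3024  75:599  76:5394  77:9319  78:2961  79:7832
  80:10952  81:11330  82:13295  83:10189  84:13244  85:11724  86:12703  87:14072
  88:11708  89:139  90:7083  91:1178  92:10204  93:13682  94:320  95:9344
  96:3691  97:14027  98:10394  99:4109  100:2039  101:2079  102:3247  103:13159
  104:9242  105:6761  106:12945  107:15090  108:2119  109:4415  110:7950  111:5325
  112:4280  113:4008  114:2114  115:4269  116:6711  117:11485  118:2700  119:3235
  120:3736  121:220  122:6424
Giant step factor: 12126^(-123) ≡ 489 (mod 15121).
Scan 7458·489^i mod 15121 for i = 0, 1, …:
  i=0: 7458   i=1: 2801   i=2: 8799   i=3: 8347
  i=4: 14134   i=5: 1229   i=6: 11262   i=7: 3074
  i=8: 6207   i=9: 11023     …   i=71: 3312
  i=72: 1621
Match at i=72, j=44: a = 72·123 + 44 = 8900.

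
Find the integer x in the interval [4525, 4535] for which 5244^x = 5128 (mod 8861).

Compute 5244^4525 mod 8861 = 1726, then multiply by 5244 repeatedly:
  5244^4525=1726  5244^4526=4063  5244^4527=4528  5244^4528=6213  5244^4529=7936
  5244^4530=5128
Found 5128 at exponent 4530.

4530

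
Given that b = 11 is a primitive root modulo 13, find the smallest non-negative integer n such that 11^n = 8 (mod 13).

9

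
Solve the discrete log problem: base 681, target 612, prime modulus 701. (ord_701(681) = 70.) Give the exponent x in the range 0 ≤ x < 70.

63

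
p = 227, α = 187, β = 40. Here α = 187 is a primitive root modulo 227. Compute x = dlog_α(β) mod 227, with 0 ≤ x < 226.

114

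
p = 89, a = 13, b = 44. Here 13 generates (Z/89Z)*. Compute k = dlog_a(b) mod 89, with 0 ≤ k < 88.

Baby-step giant-step with m = ceil(sqrt(88)) = 10.
Baby table (13^j mod 89 for j=0..9):
  0:1  1:13  2:80  3:61  4:81  5:74  6:72  7:46
  8:64  9:31
Giant step factor: 13^(-10) ≡ 36 (mod 89).
Scan 44·36^i mod 89 for i = 0, 1, …:
  i=0: 44   i=1: 71   i=2: 64
Match at i=2, j=8: k = 2·10 + 8 = 28.

28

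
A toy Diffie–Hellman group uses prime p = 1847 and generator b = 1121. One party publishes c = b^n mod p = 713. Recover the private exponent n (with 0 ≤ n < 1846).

1237

Baby-step giant-step with m = ceil(sqrt(1846)) = 43.
Baby table (1121^j mod 1847 for j=0..42):
  0:1  1:1121  2:681  3:590  4:164  5:991  6:864  7:716
  8:1038  9:1835  10:1324  11:1063  12:308  13:1726  14:1037  15:714
  16:643  17:473  18:144  19:735  20:173  21:1845  22:1452  23:485
  24:667  25:1519  26:1712  27:119  28:415  29:1618  30:24  31:1046
  32:1568  33:1231  34:242  35:1620  36:419  37:561  38:901  39:1559
  40:377  41:1501  42:4
Giant step factor: 1121^(-43) ≡ 671 (mod 1847).
Scan 713·671^i mod 1847 for i = 0, 1, …:
  i=0: 713   i=1: 50   i=2: 304   i=3: 814
  i=4: 1329   i=5: 1505   i=6: 1393   i=7: 121
  i=8: 1770   i=9: 49     …   i=27: 968
  i=28: 1231
Match at i=28, j=33: n = 28·43 + 33 = 1237.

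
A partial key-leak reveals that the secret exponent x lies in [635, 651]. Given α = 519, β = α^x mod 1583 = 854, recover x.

Compute 519^635 mod 1583 = 653, then multiply by 519 repeatedly:
  519^635=653  519^636=145  519^637=854
Found 854 at exponent 637.

637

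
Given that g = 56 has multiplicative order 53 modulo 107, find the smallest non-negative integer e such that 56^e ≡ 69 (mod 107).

Baby-step giant-step with m = ceil(sqrt(53)) = 8.
Baby table (56^j mod 107 for j=0..7):
  0:1  1:56  2:33  3:29  4:19  5:101  6:92  7:16
Giant step factor: 56^(-8) ≡ 99 (mod 107).
Scan 69·99^i mod 107 for i = 0, 1, …:
  i=0: 69   i=1: 90   i=2: 29
Match at i=2, j=3: e = 2·8 + 3 = 19.

19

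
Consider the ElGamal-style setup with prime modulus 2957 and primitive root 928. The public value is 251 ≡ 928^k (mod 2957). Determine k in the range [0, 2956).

1744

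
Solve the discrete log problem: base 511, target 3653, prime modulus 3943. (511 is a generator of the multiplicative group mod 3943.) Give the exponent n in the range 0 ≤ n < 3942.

Baby-step giant-step with m = ceil(sqrt(3942)) = 63.
Baby table (511^j mod 3943 for j=0..62):
  0:1  1:511  2:883  3:1711  4:2918  5:644  6:1815  7:860
  8:1787  9:2324  10:721  11:1732  12:1820  13:3415  14:2259  15:2993
  16:3482  17:1009  18:3009  19:3772  20:3308  21:2784  22:3144  23:1783
  24:280  25:1132  26:2774  27:1977  28:839  29:2885  30:3496  31:277
  32:3542  33:125  34:787  35:3914  36:953  37:1994  38:1640  39:2124
  40:1039  41:2567  42:2661  43:3379  44:3578  45:2749  46:1031  47:2422
  48:3483  49:1520  50:3892  51:1540  52:2283  53:3428  54:1016  55:2643
  56:2067  57:3456  58:3495  59:3709  60:2659  61:2357  62:1812
Giant step factor: 511^(-63) ≡ 498 (mod 3943).
Scan 3653·498^i mod 3943 for i = 0, 1, …:
  i=0: 3653   i=1: 1471   i=2: 3103   i=3: 3581
  i=4: 1102   i=5: 719   i=6: 3192   i=7: 587
  i=8: 544   i=9: 2788     …   i=45: 3699
  i=46: 721
Match at i=46, j=10: n = 46·63 + 10 = 2908.

2908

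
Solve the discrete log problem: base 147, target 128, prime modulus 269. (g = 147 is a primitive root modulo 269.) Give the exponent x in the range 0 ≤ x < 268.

Baby-step giant-step with m = ceil(sqrt(268)) = 17.
Baby table (147^j mod 269 for j=0..16):
  0:1  1:147  2:89  3:171  4:120  5:155  6:189  7:76
  8:143  9:39  10:84  11:243  12:213  13:107  14:127  15:108
  16:5
Giant step factor: 147^(-17) ≡ 198 (mod 269).
Scan 128·198^i mod 269 for i = 0, 1, …:
  i=0: 128   i=1: 58   i=2: 186   i=3: 244
  i=4: 161   i=5: 136   i=6: 28   i=7: 164
  i=8: 192   i=9: 87   i=10: 10   i=11: 97
  i=12: 107
Match at i=12, j=13: x = 12·17 + 13 = 217.

217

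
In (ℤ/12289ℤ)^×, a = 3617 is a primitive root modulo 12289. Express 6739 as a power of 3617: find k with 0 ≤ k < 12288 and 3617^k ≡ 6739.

Baby-step giant-step with m = ceil(sqrt(12288)) = 111.
Baby table (3617^j mod 12289 for j=0..110):
  0:1  1:3617  2:7193  3:1268  4:2559  5:2286  6:10254  7:516
  8:10733  9:310  10:2971  11:5521  12:12121  13:6794  14:8187  15:8178
  16:203  17:9200  18:10077  19:11624  20:3339  21:9365  22:4721  23:6436
  24:3646  25:1485  26:952  27:2464  28:2763  29:2814  30:2946  31:1119
  32:4342  33:11961  34:5657  35:184  36:1922  37:8589  38:12110  39:3874
  40:2798  41:6519  42:8921  43:8632  44:7884  45:5948  46:8166  47:5955
  48:8907  49:7150  50:5494  51:485  52:9207  53:10818  54:530  55:12215
  56:2700  57:8434  58:4480  59:7258  60:2882  61:3122  62:10972  63:4543
  64:1638  65:1348  66:9272  67:143  68:1093  69:8612  70:9278  71:9556
  72:7384  73:3931  74:54  75:10983  76:7463  77:7027  78:3007  79:554
  80:711  81:3286  82:1999  83:4451  84:677  85:3198  86:3217  87:10495
  88:11983  89:11497  90:10962  91:5240  92:3442  93:957  94:8260  95:1861
  96:9154  97:3452  98:260  99:6456  100:2252  101:10166  102:1734  103:4488
  104:11616  105:11270  106:977  107:6866  108:10542  109:9936  110:5476
Giant step factor: 3617^(-111) ≡ 10838 (mod 12289).
Scan 6739·10838^i mod 12289 for i = 0, 1, …:
  i=0: 6739   i=1: 3755   i=2: 7811   i=3: 8986
  i=4: 12232   i=5: 8973   i=6: 6517   i=7: 6363
  i=8: 8615   i=9: 9837     …   i=18: 4532
  i=19: 10972
Match at i=19, j=62: k = 19·111 + 62 = 2171.

2171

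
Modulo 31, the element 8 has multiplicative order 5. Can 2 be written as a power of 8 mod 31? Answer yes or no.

yes

2 ∈ ⟨8⟩ iff 2^5 ≡ 1 (mod 31), since |⟨8⟩| = 5.
2^5 mod 31 = 1.
Since 1 = 1, 2 lies in the subgroup.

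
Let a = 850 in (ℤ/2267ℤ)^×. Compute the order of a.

1133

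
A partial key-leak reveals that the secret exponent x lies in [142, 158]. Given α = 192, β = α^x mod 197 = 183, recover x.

Compute 192^142 mod 197 = 160, then multiply by 192 repeatedly:
  192^142=160  192^143=185  192^144=60  192^145=94  192^146=121
  192^147=183
Found 183 at exponent 147.

147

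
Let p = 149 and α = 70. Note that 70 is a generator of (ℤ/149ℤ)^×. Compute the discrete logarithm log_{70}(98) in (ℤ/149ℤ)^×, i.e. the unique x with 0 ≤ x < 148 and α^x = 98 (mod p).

Baby-step giant-step with m = ceil(sqrt(148)) = 13.
Baby table (70^j mod 149 for j=0..12):
  0:1  1:70  2:132  3:2  4:140  5:115  6:4  7:131
  8:81  9:8  10:113  11:13  12:16
Giant step factor: 70^(-13) ≡ 60 (mod 149).
Scan 98·60^i mod 149 for i = 0, 1, …:
  i=0: 98   i=1: 69   i=2: 117   i=3: 17
  i=4: 126   i=5: 110   i=6: 44   i=7: 107
  i=8: 13
Match at i=8, j=11: x = 8·13 + 11 = 115.

115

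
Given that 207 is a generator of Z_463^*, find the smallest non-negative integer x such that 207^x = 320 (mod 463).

301

Baby-step giant-step with m = ceil(sqrt(462)) = 22.
Baby table (207^j mod 463 for j=0..21):
  0:1  1:207  2:253  3:52  4:115  5:192  6:389  7:424
  8:261  9:319  10:287  11:145  12:383  13:108  14:132  15:7
  16:60  17:382  18:364  19:342  20:418  21:408
Giant step factor: 207^(-22) ≡ 251 (mod 463).
Scan 320·251^i mod 463 for i = 0, 1, …:
  i=0: 320   i=1: 221   i=2: 374   i=3: 348
  i=4: 304   i=5: 372   i=6: 309   i=7: 238
  i=8: 11   i=9: 446   i=10: 363   i=11: 365
  i=12: 404   i=13: 7
Match at i=13, j=15: x = 13·22 + 15 = 301.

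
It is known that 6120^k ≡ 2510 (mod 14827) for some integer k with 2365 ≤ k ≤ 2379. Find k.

2370

Compute 6120^2365 mod 14827 = 9616, then multiply by 6120 repeatedly:
  6120^2365=9616  6120^2366=1557  6120^2367=9906  6120^2368=11944  6120^2369=170
  6120^2370=2510
Found 2510 at exponent 2370.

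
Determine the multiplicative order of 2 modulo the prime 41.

20

The order of 2 must divide p − 1 = 40 = 2^3 · 5.
Divisors: 1, 2, 4, 5, 8, 10, 20, 40.
Check each in increasing order: 2^1 ≡ 2;  2^2 ≡ 4;  2^4 ≡ 16;  2^5 ≡ 32;  2^8 ≡ 10;  2^10 ≡ 40;  2^20 ≡ 1.
Smallest exponent giving 1 is 20.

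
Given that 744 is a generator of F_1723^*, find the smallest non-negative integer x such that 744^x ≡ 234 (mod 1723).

1436

Baby-step giant-step with m = ceil(sqrt(1722)) = 42.
Baby table (744^j mod 1723 for j=0..41):
  0:1  1:744  2:453  3:1047  4:172  5:466  6:381  7:892
  8:293  9:894  10:58  11:77  12:429  13:421  14:1361  15:1183
  16:1422  17:46  18:1487  19:162  20:1641  21:1020  22:760  23:296
  24:1403  25:1417  26:1495  27:945  28:96  29:781  30:413  31:578
  32:1005  33:1661  34:393  35:1205  36:560  37:1397  38:399  39:500
  40:1555  41:787
Giant step factor: 744^(-42) ≡ 891 (mod 1723).
Scan 234·891^i mod 1723 for i = 0, 1, …:
  i=0: 234   i=1: 11   i=2: 1186   i=3: 527
  i=4: 901   i=5: 1596   i=6: 561   i=7: 181
  i=8: 1032   i=9: 1153     …   i=33: 594
  i=34: 293
Match at i=34, j=8: x = 34·42 + 8 = 1436.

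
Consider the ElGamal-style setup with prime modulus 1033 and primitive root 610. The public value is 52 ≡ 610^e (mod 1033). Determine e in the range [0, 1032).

Baby-step giant-step with m = ceil(sqrt(1032)) = 33.
Baby table (610^j mod 1033 for j=0..32):
  0:1  1:610  2:220  3:943  4:882  5:860  6:869  7:161
  8:75  9:298  10:1005  11:481  12:38  13:454  14:96  15:712
  16:460  17:657  18:999  19:953  20:784  21:994  22:1002  23:717
  24:411  25:724  26:549  27:198  28:952  29:174  30:774  31:59
  32:868
Giant step factor: 610^(-33) ≡ 352 (mod 1033).
Scan 52·352^i mod 1033 for i = 0, 1, …:
  i=0: 52   i=1: 743   i=2: 187   i=3: 745
  i=4: 891   i=5: 633   i=6: 721   i=7: 707
  i=8: 944   i=9: 695     …   i=30: 584
  i=31: 1
Match at i=31, j=0: e = 31·33 + 0 = 1023.

1023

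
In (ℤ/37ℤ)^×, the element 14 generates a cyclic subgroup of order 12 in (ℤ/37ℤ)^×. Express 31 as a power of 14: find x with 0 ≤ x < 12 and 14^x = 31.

Successive powers of 14 modulo 37:
  14^0=1  14^1=14  14^2=11  14^3=6  14^4=10  14^5=29
  14^6=36  14^7=23  14^8=26  14^9=31
So 14^9 ≡ 31 (mod 37), giving x = 9.

9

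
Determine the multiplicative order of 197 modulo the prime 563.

281

The order of 197 must divide p − 1 = 562 = 2 · 281.
Divisors: 1, 2, 281, 562.
Check each in increasing order: 197^1 ≡ 197;  197^2 ≡ 525;  197^281 ≡ 1.
Smallest exponent giving 1 is 281.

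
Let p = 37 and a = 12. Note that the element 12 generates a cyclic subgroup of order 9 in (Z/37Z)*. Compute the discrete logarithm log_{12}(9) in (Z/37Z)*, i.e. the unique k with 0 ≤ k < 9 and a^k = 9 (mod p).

7

Successive powers of 12 modulo 37:
  12^0=1  12^1=12  12^2=33  12^3=26  12^4=16  12^5=7
  12^6=10  12^7=9
So 12^7 ≡ 9 (mod 37), giving k = 7.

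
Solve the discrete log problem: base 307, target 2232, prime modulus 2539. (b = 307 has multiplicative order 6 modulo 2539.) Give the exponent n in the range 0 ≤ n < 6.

Successive powers of 307 modulo 2539:
  307^0=1  307^1=307  307^2=306  307^3=2538  307^4=2232
So 307^4 ≡ 2232 (mod 2539), giving n = 4.

4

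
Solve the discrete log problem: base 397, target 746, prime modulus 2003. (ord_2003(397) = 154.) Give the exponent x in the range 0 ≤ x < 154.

55

Baby-step giant-step with m = ceil(sqrt(154)) = 13.
Baby table (397^j mod 2003 for j=0..12):
  0:1  1:397  2:1375  3:1059  4:1796  5:1947  6:1804  7:1117
  8:786  9:1577  10:1133  11:1129  12:1544
Giant step factor: 397^(-13) ≡ 1322 (mod 2003).
Scan 746·1322^i mod 2003 for i = 0, 1, …:
  i=0: 746   i=1: 736   i=2: 1537   i=3: 872
  i=4: 1059
Match at i=4, j=3: x = 4·13 + 3 = 55.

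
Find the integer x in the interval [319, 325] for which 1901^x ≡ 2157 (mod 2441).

320

Compute 1901^319 mod 2441 = 1881, then multiply by 1901 repeatedly:
  1901^319=1881  1901^320=2157
Found 2157 at exponent 320.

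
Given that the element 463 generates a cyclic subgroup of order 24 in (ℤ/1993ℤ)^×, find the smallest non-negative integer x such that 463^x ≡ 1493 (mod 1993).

19

Successive powers of 463 modulo 1993:
  463^0=1  463^1=463  463^2=1118  463^3=1447  463^4=313  463^5=1423
  463^6=1159  463^7=500  463^8=312  463^9=960  463^10=41  463^11=1046
  463^12=1992  463^13=1530  463^14=875  463^15=546  463^16=1680  463^17=570
  463^18=834  463^19=1493
So 463^19 ≡ 1493 (mod 1993), giving x = 19.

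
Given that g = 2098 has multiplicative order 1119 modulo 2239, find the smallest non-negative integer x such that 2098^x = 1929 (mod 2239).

378

Baby-step giant-step with m = ceil(sqrt(1119)) = 34.
Baby table (2098^j mod 2239 for j=0..33):
  0:1  1:2098  2:1969  3:7  4:1252  5:349  6:49  7:2047
  8:204  9:343  10:895  11:1428  12:162  13:1787  14:1040  15:1134
  16:1314  17:563  18:1221  19:242  20:1702  21:1830  22:1694  23:719
  24:1615  25:663  26:555  27:110  28:163  29:1646  30:770  31:1141
  32:327  33:912
Giant step factor: 2098^(-34) ≡ 848 (mod 2239).
Scan 1929·848^i mod 2239 for i = 0, 1, …:
  i=0: 1929   i=1: 1322   i=2: 1556   i=3: 717
  i=4: 1247   i=5: 648   i=6: 949   i=7: 951
  i=8: 408   i=9: 1178   i=10: 350   i=11: 1252
Match at i=11, j=4: x = 11·34 + 4 = 378.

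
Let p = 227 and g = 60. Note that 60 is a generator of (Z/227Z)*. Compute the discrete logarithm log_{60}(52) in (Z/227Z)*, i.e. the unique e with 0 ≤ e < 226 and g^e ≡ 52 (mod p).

Baby-step giant-step with m = ceil(sqrt(226)) = 16.
Baby table (60^j mod 227 for j=0..15):
  0:1  1:60  2:195  3:123  4:116  5:150  6:147  7:194
  8:63  9:148  10:27  11:31  12:44  13:143  14:181  15:191
Giant step factor: 60^(-16) ≡ 97 (mod 227).
Scan 52·97^i mod 227 for i = 0, 1, …:
  i=0: 52   i=1: 50   i=2: 83   i=3: 106
  i=4: 67   i=5: 143
Match at i=5, j=13: e = 5·16 + 13 = 93.

93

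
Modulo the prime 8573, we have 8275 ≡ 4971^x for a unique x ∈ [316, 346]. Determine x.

Compute 4971^316 mod 8573 = 5589, then multiply by 4971 repeatedly:
  4971^316=5589  4971^317=6399  4971^318=3599  4971^319=7351  4971^320=3695
  4971^321=4479  4971^322=1028  4971^323=680  4971^324=2518  4971^325=398
  4971^326=6668  4971^327=3410  4971^328=2289  4971^329=2248  4971^330=4189
  4971^331=8275
Found 8275 at exponent 331.

331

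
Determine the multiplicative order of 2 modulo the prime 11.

10

The order of 2 must divide p − 1 = 10 = 2 · 5.
Divisors: 1, 2, 5, 10.
Check each in increasing order: 2^1 ≡ 2;  2^2 ≡ 4;  2^5 ≡ 10;  2^10 ≡ 1.
Smallest exponent giving 1 is 10.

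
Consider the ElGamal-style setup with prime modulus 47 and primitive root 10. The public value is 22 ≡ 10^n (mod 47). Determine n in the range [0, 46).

Baby-step giant-step with m = ceil(sqrt(46)) = 7.
Baby table (10^j mod 47 for j=0..6):
  0:1  1:10  2:6  3:13  4:36  5:31  6:28
Giant step factor: 10^(-7) ≡ 23 (mod 47).
Scan 22·23^i mod 47 for i = 0, 1, …:
  i=0: 22   i=1: 36
Match at i=1, j=4: n = 1·7 + 4 = 11.

11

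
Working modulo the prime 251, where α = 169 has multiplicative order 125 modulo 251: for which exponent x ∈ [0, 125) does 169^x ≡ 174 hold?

106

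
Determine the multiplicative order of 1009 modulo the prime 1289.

644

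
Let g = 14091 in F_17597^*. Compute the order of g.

8798

The order of 14091 must divide p − 1 = 17596 = 2^2 · 53 · 83.
Divisors: 1, 2, 4, 53, 83, 106, 166, 212, 332, 4399, 8798, 17596.
Check each in increasing order: 14091^1 ≡ 14091;  14091^2 ≡ 9330;  14091^4 ≡ 14138;  14091^53 ≡ 10330;  14091^83 ≡ 1723;  14091^106 ≡ 692;  14091^166 ≡ 12433;  14091^212 ≡ 3745;  14091^332 ≡ 7441;  14091^4399 ≡ 17596;  14091^8798 ≡ 1.
Smallest exponent giving 1 is 8798.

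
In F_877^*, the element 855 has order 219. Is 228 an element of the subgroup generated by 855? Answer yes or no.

no

228 ∈ ⟨855⟩ iff 228^219 ≡ 1 (mod 877), since |⟨855⟩| = 219.
228^219 mod 877 = 726.
Since 726 ≠ 1, 228 does not lie in the subgroup.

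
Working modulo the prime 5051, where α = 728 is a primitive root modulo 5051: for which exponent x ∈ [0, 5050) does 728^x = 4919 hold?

3277

Baby-step giant-step with m = ceil(sqrt(5050)) = 72.
Baby table (728^j mod 5051 for j=0..71):
  0:1  1:728  2:4680  3:2666  4:1264  5:910  6:799  7:807
  8:1580  9:3663  10:4787  11:4797  12:1975  13:3316  14:4721  15:2208
  16:1206  17:4145  18:2113  19:2760  20:4033  21:1393  22:3904  23:3450
  24:1253  25:3004  26:4880  27:1787  28:2829  29:3755  30:1049  31:971
  32:4799  33:3431  34:2574  35:5002  36:4736  37:3026  38:692  39:3727
  40:869  41:1257  42:865  43:3396  44:2349  45:2834  46:2344  47:4245
  48:4199  49:1017  50:2930  51:1518  52:3986  53:2534  54:1137  55:4423
  56:2457  57:642  58:2684  59:4266  60:4334  61:3328  62:3355  63:2807
  64:2892  65:4160  66:2931  67:2246  68:3615  69:149  70:2401  71:282
Giant step factor: 728^(-72) ≡ 2465 (mod 5051).
Scan 4919·2465^i mod 5051 for i = 0, 1, …:
  i=0: 4919   i=1: 2935   i=2: 1743   i=3: 3145
  i=4: 4191   i=5: 1520   i=6: 4009   i=7: 2429
  i=8: 2050   i=9: 2250     …   i=44: 3206
  i=45: 3026
Match at i=45, j=37: x = 45·72 + 37 = 3277.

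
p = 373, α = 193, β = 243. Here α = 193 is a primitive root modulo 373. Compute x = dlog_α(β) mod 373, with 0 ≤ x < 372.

Baby-step giant-step with m = ceil(sqrt(372)) = 20.
Baby table (193^j mod 373 for j=0..19):
  0:1  1:193  2:322  3:228  4:363  5:308  6:137  7:331
  8:100  9:277  10:122  11:47  12:119  13:214  14:272  15:276
  16:302  17:98  18:264  19:224
Giant step factor: 193^(-20) ≡ 259 (mod 373).
Scan 243·259^i mod 373 for i = 0, 1, …:
  i=0: 243   i=1: 273   i=2: 210   i=3: 305
  i=4: 292   i=5: 282   i=6: 303   i=7: 147
  i=8: 27   i=9: 279   i=10: 272
Match at i=10, j=14: x = 10·20 + 14 = 214.

214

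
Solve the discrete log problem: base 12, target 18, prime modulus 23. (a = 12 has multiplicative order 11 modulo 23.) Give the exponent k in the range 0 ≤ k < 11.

5

Successive powers of 12 modulo 23:
  12^0=1  12^1=12  12^2=6  12^3=3  12^4=13  12^5=18
So 12^5 ≡ 18 (mod 23), giving k = 5.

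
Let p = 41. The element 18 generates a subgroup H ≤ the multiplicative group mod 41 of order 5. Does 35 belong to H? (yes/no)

⟨18⟩ has order 5; its elements mod 41 are {1, 10, 16, 18, 37}.
35 is not in this set.

no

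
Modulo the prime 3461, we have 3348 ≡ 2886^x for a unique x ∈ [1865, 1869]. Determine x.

1867

Compute 2886^1865 mod 3461 = 138, then multiply by 2886 repeatedly:
  2886^1865=138  2886^1866=253  2886^1867=3348
Found 3348 at exponent 1867.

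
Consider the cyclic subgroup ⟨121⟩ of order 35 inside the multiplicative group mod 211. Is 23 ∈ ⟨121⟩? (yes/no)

no

23 ∈ ⟨121⟩ iff 23^35 ≡ 1 (mod 211), since |⟨121⟩| = 35.
23^35 mod 211 = 210.
Since 210 ≠ 1, 23 does not lie in the subgroup.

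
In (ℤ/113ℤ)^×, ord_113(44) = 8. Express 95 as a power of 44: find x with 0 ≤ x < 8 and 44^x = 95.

3

Successive powers of 44 modulo 113:
  44^0=1  44^1=44  44^2=15  44^3=95
So 44^3 ≡ 95 (mod 113), giving x = 3.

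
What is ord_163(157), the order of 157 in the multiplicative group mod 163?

54

The order of 157 must divide p − 1 = 162 = 2 · 3^4.
Divisors: 1, 2, 3, 6, 9, 18, 27, 54, 81, 162.
Check each in increasing order: 157^1 ≡ 157;  157^2 ≡ 36;  157^3 ≡ 110;  157^6 ≡ 38;  157^9 ≡ 105;  157^18 ≡ 104;  157^27 ≡ 162;  157^54 ≡ 1.
Smallest exponent giving 1 is 54.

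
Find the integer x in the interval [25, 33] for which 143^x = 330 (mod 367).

Compute 143^25 mod 367 = 116, then multiply by 143 repeatedly:
  143^25=116  143^26=73  143^27=163  143^28=188  143^29=93
  143^30=87  143^31=330
Found 330 at exponent 31.

31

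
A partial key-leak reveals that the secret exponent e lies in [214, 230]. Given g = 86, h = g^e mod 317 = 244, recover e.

Compute 86^214 mod 317 = 61, then multiply by 86 repeatedly:
  86^214=61  86^215=174  86^216=65  86^217=201  86^218=168
  86^219=183  86^220=205  86^221=195  86^222=286  86^223=187
  86^224=232  86^225=298  86^226=268  86^227=224  86^228=244
Found 244 at exponent 228.

228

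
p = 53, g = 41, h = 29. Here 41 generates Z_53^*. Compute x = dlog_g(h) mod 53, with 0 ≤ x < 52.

38

Baby-step giant-step with m = ceil(sqrt(52)) = 8.
Baby table (41^j mod 53 for j=0..7):
  0:1  1:41  2:38  3:21  4:13  5:3  6:17  7:8
Giant step factor: 41^(-8) ≡ 16 (mod 53).
Scan 29·16^i mod 53 for i = 0, 1, …:
  i=0: 29   i=1: 40   i=2: 4   i=3: 11
  i=4: 17
Match at i=4, j=6: x = 4·8 + 6 = 38.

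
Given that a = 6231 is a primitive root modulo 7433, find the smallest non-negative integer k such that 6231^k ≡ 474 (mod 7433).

Baby-step giant-step with m = ceil(sqrt(7432)) = 87.
Baby table (6231^j mod 7433 for j=0..86):
  0:1  1:6231  2:2802  3:6578  4:1956  5:5149  6:2591  7:45
  8:5374  9:7162  10:6123  11:6257  12:1282  13:5100  14:2025  15:3974
  16:2671  17:514  18:6544  19:5659  20:6510  21:1929  22:438  23:1267
  24:831  25:4593  26:1933  27:3063  28:5042  29:4844  30:4984  31:230
  32:5994  33:5222  34:4041  35:3900  36:2423  37:1290  38:2917  39:2142
  40:4567  41:3453  42:4541  43:4973  44:6019  45:4904  46:7194  47:4824
  48:6725  49:3654  50:795  51:3267  52:5123  53:4111  54:1523  55:5305
  56:904  57:6043  58:5788  59:112  60:6603  61:1638  62:869  63:3515
  64:4347  65:305  66:5040  67:7248  68:6813  69:1940  70:2082  71:2357
  72:6292  73:3810  74:6541  75:1832  76:5537  77:4494  78:2003  79:686
  80:491  81:4458  82:677  83:3876  84:1539  85:939  86:1138
Giant step factor: 6231^(-87) ≡ 5429 (mod 7433).
Scan 474·5429^i mod 7433 for i = 0, 1, …:
  i=0: 474   i=1: 1528   i=2: 284   i=3: 3205
  i=4: 6725
Match at i=4, j=48: k = 4·87 + 48 = 396.

396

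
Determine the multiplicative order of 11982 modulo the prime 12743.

6371

The order of 11982 must divide p − 1 = 12742 = 2 · 23 · 277.
Divisors: 1, 2, 23, 46, 277, 554, 6371, 12742.
Check each in increasing order: 11982^1 ≡ 11982;  11982^2 ≡ 5686;  11982^23 ≡ 9820;  11982^46 ≡ 6119;  11982^277 ≡ 11451;  11982^554 ≡ 12674;  11982^6371 ≡ 1.
Smallest exponent giving 1 is 6371.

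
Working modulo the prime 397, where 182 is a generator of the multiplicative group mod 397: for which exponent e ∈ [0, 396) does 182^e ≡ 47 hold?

100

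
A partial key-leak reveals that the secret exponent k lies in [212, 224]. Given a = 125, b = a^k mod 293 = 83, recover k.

Compute 125^212 mod 293 = 126, then multiply by 125 repeatedly:
  125^212=126  125^213=221  125^214=83
Found 83 at exponent 214.

214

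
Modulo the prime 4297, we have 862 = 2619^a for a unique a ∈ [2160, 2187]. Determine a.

2164

Compute 2619^2160 mod 4297 = 2389, then multiply by 2619 repeatedly:
  2619^2160=2389  2619^2161=359  2619^2162=3475  2619^2163=4276  2619^2164=862
Found 862 at exponent 2164.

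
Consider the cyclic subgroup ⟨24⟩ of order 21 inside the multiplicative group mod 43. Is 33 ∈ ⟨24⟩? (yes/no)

no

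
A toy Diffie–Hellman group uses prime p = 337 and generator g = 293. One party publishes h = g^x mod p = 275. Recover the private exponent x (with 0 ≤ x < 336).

Baby-step giant-step with m = ceil(sqrt(336)) = 19.
Baby table (293^j mod 337 for j=0..18):
  0:1  1:293  2:251  3:77  4:319  5:118  6:200  7:299
  8:324  9:235  10:107  11:10  12:234  13:151  14:96  15:157
  16:169  17:315  18:294
Giant step factor: 293^(-19) ≡ 267 (mod 337).
Scan 275·267^i mod 337 for i = 0, 1, …:
  i=0: 275   i=1: 296   i=2: 174   i=3: 289
  i=4: 327   i=5: 26   i=6: 202   i=7: 14
  i=8: 31   i=9: 189   i=10: 250   i=11: 24
  i=12: 5   i=13: 324
Match at i=13, j=8: x = 13·19 + 8 = 255.

255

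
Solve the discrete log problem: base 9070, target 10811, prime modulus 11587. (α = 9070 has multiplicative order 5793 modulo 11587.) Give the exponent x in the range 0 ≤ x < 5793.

2091

Baby-step giant-step with m = ceil(sqrt(5793)) = 77.
Baby table (9070^j mod 11587 for j=0..76):
  0:1  1:9070  2:8787  3:2704  4:7188  5:6698  6:219  7:4953
  8:911  9:1239  10:9927  11:6900  12:1613  13:7116  14:2530  15:4840
  16:7244  17:4790  18:5637  19:5746  20:9481  21:5543  22:10604  23:6180
  24:6281  25:6978  26:2266  27:8869  28:4876  29:9328  30:8273  31:10285
  32:9600  33:7282  34:1840  35:3520  36:4215  37:4537  38:5153  39:7339
  40:9002  41:6138  42:7712  43:8708  44:4568  45:8235  46:1648  47:130
  48:8813  49:6784  50:3910  51:7480  52:1715  53:5296  54:6605  55:2560
  56:10439  57:4353  58:4801  59:1124  60:9707  61:4464  62:3502  63:3173
  64:8589  65:2829  66:5412  67:4308  68:2196  69:11254  70:3897  71:5440
  72:3354  73:4905  74:5857  75:8182  76:7592
Giant step factor: 9070^(-77) ≡ 7357 (mod 11587).
Scan 10811·7357^i mod 11587 for i = 0, 1, …:
  i=0: 10811   i=1: 3359   i=2: 8679   i=3: 7033
  i=4: 5826   i=5: 1569   i=6: 2481   i=7: 3192
  i=8: 8282   i=9: 6228     …   i=26: 6078
  i=27: 1613
Match at i=27, j=12: x = 27·77 + 12 = 2091.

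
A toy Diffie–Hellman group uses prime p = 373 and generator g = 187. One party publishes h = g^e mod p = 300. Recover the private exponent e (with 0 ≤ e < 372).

Baby-step giant-step with m = ceil(sqrt(372)) = 20.
Baby table (187^j mod 373 for j=0..19):
  0:1  1:187  2:280  3:140  4:70  5:35  6:204  7:102
  8:51  9:212  10:106  11:53  12:213  13:293  14:333  15:353
  16:363  17:368  18:184  19:92
Giant step factor: 187^(-20) ≡ 73 (mod 373).
Scan 300·73^i mod 373 for i = 0, 1, …:
  i=0: 300   i=1: 266   i=2: 22   i=3: 114
  i=4: 116   i=5: 262   i=6: 103   i=7: 59
  i=8: 204
Match at i=8, j=6: e = 8·20 + 6 = 166.

166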